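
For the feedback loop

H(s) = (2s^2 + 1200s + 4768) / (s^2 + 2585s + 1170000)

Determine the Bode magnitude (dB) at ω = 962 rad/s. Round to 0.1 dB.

-1.2 dB

Substitute s = j962:
Numerator: 2(j962)^2 + 1200(j962) + 4768 = -1846120 + j1154400
Denominator: (j962)^2 + 2585(j962) + 1170000 = 244556 + j2486770
|N| = √(1846120² + 1154400²) ≈ 2.1773e+06, ∠N ≈ 147.98°
|D| = √(244556² + 2486770²) ≈ 2.4988e+06, ∠D ≈ 84.38°
|H| = 2.1773e+06 / 2.4988e+06 ≈ 0.87134
Gain = 20 log₁₀(0.87134) ≈ -1.20 dB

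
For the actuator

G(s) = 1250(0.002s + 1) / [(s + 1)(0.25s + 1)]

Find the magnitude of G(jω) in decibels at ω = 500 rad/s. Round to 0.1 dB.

-31.0 dB

At ω = 500 rad/s:
zero (1 + j500·0.002) = 1 + j1 → |·| ≈ 1.4142, ∠ ≈ 45.00°
pole (1 + j500·1) = 1 + j500 → |·| ≈ 500, ∠ ≈ 89.89°
pole (1 + j500·0.25) = 1 + j125 → |·| ≈ 125, ∠ ≈ 89.54°
|G| = 1250 · 1.4142 / (500 · 125) ≈ 0.028284
Gain = 20 log₁₀(0.028284) ≈ -30.97 dB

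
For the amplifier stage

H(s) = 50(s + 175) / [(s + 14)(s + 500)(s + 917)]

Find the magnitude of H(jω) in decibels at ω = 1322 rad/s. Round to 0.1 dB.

At s = jω = j1322:
zero (s+175): 175 + j1322 → |·| = √(175²+1322²) = √1778309 ≈ 1333.5, ∠ = arctan(1322/175) ≈ 82.46°
pole (s+14): 14 + j1322 → |·| = √(14²+1322²) = √1747880 ≈ 1322.1, ∠ = arctan(1322/14) ≈ 89.39°
pole (s+500): 500 + j1322 → |·| = √(500²+1322²) = √1997684 ≈ 1413.4, ∠ = arctan(1322/500) ≈ 69.28°
pole (s+917): 917 + j1322 → |·| = √(917²+1322²) = √2588573 ≈ 1608.9, ∠ = arctan(1322/917) ≈ 55.25°
|H| = 50 · 1333.5 / 3.0065e+09 ≈ 2.2177e-05
Gain = 20 log₁₀(2.2177e-05) ≈ -93.08 dB

-93.1 dB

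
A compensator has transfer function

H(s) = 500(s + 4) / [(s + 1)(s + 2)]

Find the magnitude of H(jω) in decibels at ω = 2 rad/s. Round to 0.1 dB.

At s = jω = j2:
zero (s+4): 4 + j2 → |·| = √(4²+2²) = √20 ≈ 4.4721, ∠ = arctan(2/4) ≈ 26.57°
pole (s+1): 1 + j2 → |·| = √(1²+2²) = √5 ≈ 2.2361, ∠ = arctan(2/1) ≈ 63.43°
pole (s+2): 2 + j2 → |·| = √(2²+2²) = √8 ≈ 2.8284, ∠ = arctan(2/2) ≈ 45.00°
|H| = 500 · 4.4721 / 6.3246 ≈ 353.55
Gain = 20 log₁₀(353.55) ≈ 50.97 dB

51.0 dB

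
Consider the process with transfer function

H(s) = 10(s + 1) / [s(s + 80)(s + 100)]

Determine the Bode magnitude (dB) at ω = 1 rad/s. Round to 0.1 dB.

-55.1 dB

At s = jω = j1:
zero (s+1): 1 + j1 → |·| = √(1²+1²) = √2 ≈ 1.4142, ∠ = arctan(1/1) ≈ 45.00°
pole (s+80): 80 + j1 → |·| = √(80²+1²) = √6401 ≈ 80.006, ∠ = arctan(1/80) ≈ 0.72°
pole (s+100): 100 + j1 → |·| = √(100²+1²) = √10001 ≈ 100, ∠ = arctan(1/100) ≈ 0.57°
pole at origin: |s| = 1, ∠ = 90.00° (in denominator)
|H| = 10 · 1.4142 / 8000.6 ≈ 0.0017676
Gain = 20 log₁₀(0.0017676) ≈ -55.05 dB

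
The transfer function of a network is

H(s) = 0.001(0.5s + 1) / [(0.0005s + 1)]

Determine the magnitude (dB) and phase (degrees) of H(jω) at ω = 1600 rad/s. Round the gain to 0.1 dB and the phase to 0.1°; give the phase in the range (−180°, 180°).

-4.1 dB, 51.3°

At ω = 1600 rad/s:
zero (1 + j1600·0.5) = 1 + j800 → |·| ≈ 800, ∠ ≈ 89.93°
pole (1 + j1600·0.0005) = 1 + j0.8 → |·| ≈ 1.2806, ∠ ≈ 38.66°
|H| = 0.001 · 800 / (1.2806) ≈ 0.62471
Gain = 20 log₁₀(0.62471) ≈ -4.09 dB
∠H = (89.93°) − (38.66°) = 51.27°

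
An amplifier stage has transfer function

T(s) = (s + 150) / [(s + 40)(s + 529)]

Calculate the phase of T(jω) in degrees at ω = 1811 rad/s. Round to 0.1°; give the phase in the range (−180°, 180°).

-77.2°

At s = jω = j1811:
zero (s+150): 150 + j1811 → |·| = √(150²+1811²) = √3302221 ≈ 1817.2, ∠ = arctan(1811/150) ≈ 85.27°
pole (s+40): 40 + j1811 → |·| = √(40²+1811²) = √3281321 ≈ 1811.4, ∠ = arctan(1811/40) ≈ 88.73°
pole (s+529): 529 + j1811 → |·| = √(529²+1811²) = √3559562 ≈ 1886.7, ∠ = arctan(1811/529) ≈ 73.72°
∠T = 85.27° − 162.45° = -77.18°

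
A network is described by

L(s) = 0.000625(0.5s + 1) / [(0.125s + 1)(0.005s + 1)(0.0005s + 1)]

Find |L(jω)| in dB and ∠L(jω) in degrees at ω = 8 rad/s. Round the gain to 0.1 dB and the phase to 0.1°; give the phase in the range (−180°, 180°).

-54.8 dB, 28.4°

At ω = 8 rad/s:
zero (1 + j8·0.5) = 1 + j4 → |·| ≈ 4.1231, ∠ ≈ 75.96°
pole (1 + j8·0.125) = 1 + j1 → |·| ≈ 1.4142, ∠ ≈ 45.00°
pole (1 + j8·0.005) = 1 + j0.04 → |·| ≈ 1.0008, ∠ ≈ 2.29°
pole (1 + j8·0.0005) = 1 + j0.004 → |·| ≈ 1, ∠ ≈ 0.23°
|L| = 0.000625 · 4.1231 / (1.4142 · 1.0008 · 1) ≈ 0.0018207
Gain = 20 log₁₀(0.0018207) ≈ -54.80 dB
∠L = (75.96°) − (45.00° + 2.29° + 0.23°) = 28.44°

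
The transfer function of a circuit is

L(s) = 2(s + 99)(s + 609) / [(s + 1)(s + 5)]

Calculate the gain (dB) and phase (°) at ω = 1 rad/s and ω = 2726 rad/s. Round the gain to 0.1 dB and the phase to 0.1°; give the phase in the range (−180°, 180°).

ω = 1: 84.5 dB, -55.6°; ω = 2726: 6.2 dB, -14.5°

At s = jω = j1:
zero (s+99): 99 + j1 → |·| = √(99²+1²) = √9802 ≈ 99.005, ∠ = arctan(1/99) ≈ 0.58°
zero (s+609): 609 + j1 → |·| = √(609²+1²) = √370882 ≈ 609, ∠ = arctan(1/609) ≈ 0.09°
pole (s+1): 1 + j1 → |·| = √(1²+1²) = √2 ≈ 1.4142, ∠ = arctan(1/1) ≈ 45.00°
pole (s+5): 5 + j1 → |·| = √(5²+1²) = √26 ≈ 5.099, ∠ = arctan(1/5) ≈ 11.31°
|L| = 2 · 60294 / 7.211 ≈ 16723
Gain = 20 log₁₀(16723) ≈ 84.47 dB
∠L = 0.67° − 56.31° = -55.64°

At s = jω = j2726:
zero (s+99): 99 + j2726 → |·| = √(99²+2726²) = √7440877 ≈ 2727.8, ∠ = arctan(2726/99) ≈ 87.92°
zero (s+609): 609 + j2726 → |·| = √(609²+2726²) = √7801957 ≈ 2793.2, ∠ = arctan(2726/609) ≈ 77.41°
pole (s+1): 1 + j2726 → |·| = √(1²+2726²) = √7431077 ≈ 2726, ∠ = arctan(2726/1) ≈ 89.98°
pole (s+5): 5 + j2726 → |·| = √(5²+2726²) = √7431101 ≈ 2726, ∠ = arctan(2726/5) ≈ 89.89°
|L| = 2 · 7.6193e+06 / 7.4311e+06 ≈ 2.0507
Gain = 20 log₁₀(2.0507) ≈ 6.24 dB
∠L = 165.33° − 179.87° = -14.54°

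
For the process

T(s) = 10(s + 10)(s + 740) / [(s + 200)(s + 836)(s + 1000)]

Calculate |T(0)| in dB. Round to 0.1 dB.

T(0) = 10·10·740 / (200·836·1000) ≈ 0.00044258
20 log₁₀(0.00044258) ≈ -67.08 dB

-67.1 dB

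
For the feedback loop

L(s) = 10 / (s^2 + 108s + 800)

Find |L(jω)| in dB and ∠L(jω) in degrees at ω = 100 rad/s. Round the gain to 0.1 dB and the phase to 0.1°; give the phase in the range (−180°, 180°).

Substitute s = j100:
Numerator: 10 = 10 + j0
Denominator: (j100)^2 + 108(j100) + 800 = -9200 + j10800
|N| = √(10² + 0²) ≈ 10, ∠N ≈ 0.00°
|D| = √(9200² + 10800²) ≈ 14187, ∠D ≈ 130.43°
|L| = 10 / 14187 ≈ 0.00070487
Gain = 20 log₁₀(0.00070487) ≈ -63.04 dB
∠L = 0.00° − 130.43° = -130.43°

-63.0 dB, -130.4°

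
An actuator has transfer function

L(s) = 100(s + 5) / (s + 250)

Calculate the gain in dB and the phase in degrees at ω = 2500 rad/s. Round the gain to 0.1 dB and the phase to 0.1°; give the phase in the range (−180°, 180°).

At s = jω = j2500:
zero (s+5): 5 + j2500 → |·| = √(5²+2500²) = √6250025 ≈ 2500, ∠ = arctan(2500/5) ≈ 89.89°
pole (s+250): 250 + j2500 → |·| = √(250²+2500²) = √6312500 ≈ 2512.5, ∠ = arctan(2500/250) ≈ 84.29°
|L| = 100 · 2500 / 2512.5 ≈ 99.502
Gain = 20 log₁₀(99.502) ≈ 39.96 dB
∠L = 89.89° − 84.29° = 5.60°

40.0 dB, 5.6°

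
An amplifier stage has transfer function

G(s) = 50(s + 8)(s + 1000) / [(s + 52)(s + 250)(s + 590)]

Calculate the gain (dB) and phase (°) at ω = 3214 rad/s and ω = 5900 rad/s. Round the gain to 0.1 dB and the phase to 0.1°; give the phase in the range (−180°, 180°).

ω = 3214: -35.9 dB, -91.6°; ω = 5900: -41.4 dB, -91.1°

At s = jω = j3214:
zero (s+8): 8 + j3214 → |·| = √(8²+3214²) = √10329860 ≈ 3214, ∠ = arctan(3214/8) ≈ 89.86°
zero (s+1000): 1000 + j3214 → |·| = √(1000²+3214²) = √11329796 ≈ 3366, ∠ = arctan(3214/1000) ≈ 72.72°
pole (s+52): 52 + j3214 → |·| = √(52²+3214²) = √10332500 ≈ 3214.4, ∠ = arctan(3214/52) ≈ 89.07°
pole (s+250): 250 + j3214 → |·| = √(250²+3214²) = √10392296 ≈ 3223.7, ∠ = arctan(3214/250) ≈ 85.55°
pole (s+590): 590 + j3214 → |·| = √(590²+3214²) = √10677896 ≈ 3267.7, ∠ = arctan(3214/590) ≈ 79.60°
|G| = 50 · 1.0818e+07 / 3.3861e+10 ≈ 0.015974
Gain = 20 log₁₀(0.015974) ≈ -35.93 dB
∠G = 162.58° − 254.22° = -91.64°

At s = jω = j5900:
zero (s+8): 8 + j5900 → |·| = √(8²+5900²) = √34810064 ≈ 5900, ∠ = arctan(5900/8) ≈ 89.92°
zero (s+1000): 1000 + j5900 → |·| = √(1000²+5900²) = √35810000 ≈ 5984.1, ∠ = arctan(5900/1000) ≈ 80.38°
pole (s+52): 52 + j5900 → |·| = √(52²+5900²) = √34812704 ≈ 5900.2, ∠ = arctan(5900/52) ≈ 89.50°
pole (s+250): 250 + j5900 → |·| = √(250²+5900²) = √34872500 ≈ 5905.3, ∠ = arctan(5900/250) ≈ 87.57°
pole (s+590): 590 + j5900 → |·| = √(590²+5900²) = √35158100 ≈ 5929.4, ∠ = arctan(5900/590) ≈ 84.29°
|G| = 50 · 3.5306e+07 / 2.0659e+11 ≈ 0.0085449
Gain = 20 log₁₀(0.0085449) ≈ -41.37 dB
∠G = 170.30° − 261.36° = -91.06°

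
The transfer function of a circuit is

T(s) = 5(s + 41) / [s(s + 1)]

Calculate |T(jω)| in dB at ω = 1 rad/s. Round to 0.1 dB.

43.2 dB

At s = jω = j1:
zero (s+41): 41 + j1 → |·| = √(41²+1²) = √1682 ≈ 41.012, ∠ = arctan(1/41) ≈ 1.40°
pole (s+1): 1 + j1 → |·| = √(1²+1²) = √2 ≈ 1.4142, ∠ = arctan(1/1) ≈ 45.00°
pole at origin: |s| = 1, ∠ = 90.00° (in denominator)
|T| = 5 · 41.012 / 1.4142 ≈ 145
Gain = 20 log₁₀(145) ≈ 43.23 dB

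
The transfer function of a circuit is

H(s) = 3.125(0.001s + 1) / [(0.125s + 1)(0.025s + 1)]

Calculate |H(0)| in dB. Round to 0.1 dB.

9.9 dB

H(0) = 3.125 · 1 / 1 = 3.125
20 log₁₀(3.125) ≈ 9.90 dB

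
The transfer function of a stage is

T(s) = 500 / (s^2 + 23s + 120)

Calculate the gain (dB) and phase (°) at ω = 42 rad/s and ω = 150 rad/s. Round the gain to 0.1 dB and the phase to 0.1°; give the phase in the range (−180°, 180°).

Substitute s = j42:
Numerator: 500 = 500 + j0
Denominator: (j42)^2 + 23(j42) + 120 = -1644 + j966
|N| = √(500² + 0²) ≈ 500, ∠N ≈ 0.00°
|D| = √(1644² + 966²) ≈ 1906.8, ∠D ≈ 149.56°
|T| = 500 / 1906.8 ≈ 0.26222
Gain = 20 log₁₀(0.26222) ≈ -11.63 dB
∠T = 0.00° − 149.56° = -149.56°

Substitute s = j150:
Numerator: 500 = 500 + j0
Denominator: (j150)^2 + 23(j150) + 120 = -22380 + j3450
|N| = √(500² + 0²) ≈ 500, ∠N ≈ 0.00°
|D| = √(22380² + 3450²) ≈ 22644, ∠D ≈ 171.24°
|T| = 500 / 22644 ≈ 0.022081
Gain = 20 log₁₀(0.022081) ≈ -33.12 dB
∠T = 0.00° − 171.24° = -171.24°

ω = 42: -11.6 dB, -149.6°; ω = 150: -33.1 dB, -171.2°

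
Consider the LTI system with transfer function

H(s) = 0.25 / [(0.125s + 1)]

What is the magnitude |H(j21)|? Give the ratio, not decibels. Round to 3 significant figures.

0.0890

At ω = 21 rad/s:
pole (1 + j21·0.125) = 1 + j2.625 → |·| ≈ 2.809, ∠ ≈ 69.15°
|H| = 0.25 · 1 / (2.809) ≈ 0.089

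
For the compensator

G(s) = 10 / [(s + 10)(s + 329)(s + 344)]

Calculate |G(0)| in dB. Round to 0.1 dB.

G(0) = 10 / (10·329·344) ≈ 8.8358e-06
20 log₁₀(8.8358e-06) ≈ -101.08 dB

-101.1 dB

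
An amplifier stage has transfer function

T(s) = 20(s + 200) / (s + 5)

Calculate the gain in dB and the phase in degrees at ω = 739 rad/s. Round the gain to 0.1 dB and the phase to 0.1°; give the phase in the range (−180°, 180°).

26.3 dB, -14.8°

At s = jω = j739:
zero (s+200): 200 + j739 → |·| = √(200²+739²) = √586121 ≈ 765.59, ∠ = arctan(739/200) ≈ 74.86°
pole (s+5): 5 + j739 → |·| = √(5²+739²) = √546146 ≈ 739.02, ∠ = arctan(739/5) ≈ 89.61°
|T| = 20 · 765.59 / 739.02 ≈ 20.719
Gain = 20 log₁₀(20.719) ≈ 26.33 dB
∠T = 74.86° − 89.61° = -14.75°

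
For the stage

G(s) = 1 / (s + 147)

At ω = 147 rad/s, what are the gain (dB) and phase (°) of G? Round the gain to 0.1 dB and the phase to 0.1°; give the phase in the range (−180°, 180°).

Substitute s = j147:
Numerator: 1 = 1 + j0
Denominator: (j147) + 147 = 147 + j147
|N| = √(1² + 0²) ≈ 1, ∠N ≈ 0.00°
|D| = √(147² + 147²) ≈ 207.89, ∠D ≈ 45.00°
|G| = 1 / 207.89 ≈ 0.0048102
Gain = 20 log₁₀(0.0048102) ≈ -46.36 dB
∠G = 0.00° − 45.00° = -45.00°

-46.4 dB, -45.0°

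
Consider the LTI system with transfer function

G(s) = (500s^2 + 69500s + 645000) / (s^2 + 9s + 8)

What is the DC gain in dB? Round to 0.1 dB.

98.1 dB

G(0) = 645000 / 8 = 80625
20 log₁₀(80625) ≈ 98.13 dB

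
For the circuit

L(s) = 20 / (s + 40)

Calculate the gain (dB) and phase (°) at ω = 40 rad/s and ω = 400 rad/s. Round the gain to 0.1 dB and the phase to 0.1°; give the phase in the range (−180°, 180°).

ω = 40: -9.0 dB, -45.0°; ω = 400: -26.1 dB, -84.3°

At s = jω = j40:
pole (s+40): 40 + j40 → |·| = √(40²+40²) = √3200 ≈ 56.569, ∠ = arctan(40/40) ≈ 45.00°
|L| = 20 / 56.569 ≈ 0.35355
Gain = 20 log₁₀(0.35355) ≈ -9.03 dB
∠L = 0.00° − 45.00° = -45.00°

At s = jω = j400:
pole (s+40): 40 + j400 → |·| = √(40²+400²) = √161600 ≈ 402, ∠ = arctan(400/40) ≈ 84.29°
|L| = 20 / 402 ≈ 0.049751
Gain = 20 log₁₀(0.049751) ≈ -26.06 dB
∠L = 0.00° − 84.29° = -84.29°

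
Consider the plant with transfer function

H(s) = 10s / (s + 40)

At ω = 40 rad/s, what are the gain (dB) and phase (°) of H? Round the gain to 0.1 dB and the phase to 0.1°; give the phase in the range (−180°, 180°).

At s = jω = j40:
zero at origin: s = j40 → |·| = 40, ∠ = 90.00°
pole (s+40): 40 + j40 → |·| = √(40²+40²) = √3200 ≈ 56.569, ∠ = arctan(40/40) ≈ 45.00°
|H| = 10 · 40 / 56.569 ≈ 7.071
Gain = 20 log₁₀(7.071) ≈ 16.99 dB
∠H = 90.00° − 45.00° = 45.00°

17.0 dB, 45.0°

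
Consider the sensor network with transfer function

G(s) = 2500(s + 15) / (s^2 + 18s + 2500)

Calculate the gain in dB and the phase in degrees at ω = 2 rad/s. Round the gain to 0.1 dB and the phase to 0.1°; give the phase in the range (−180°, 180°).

At s = jω = j2:
zero (s+15): 15 + j2 → |·| = √(15²+2²) = √229 ≈ 15.133, ∠ = arctan(2/15) ≈ 7.59°
quadratic: (j2)² + 18·j2 + 2500 = 2496 + j36 → |·| ≈ 2496.3, ∠ ≈ 0.83°
|G| = 2500 · 15.133 / 2496.3 ≈ 15.155
Gain = 20 log₁₀(15.155) ≈ 23.61 dB
∠G = 7.59° − 0.83° = 6.76°

23.6 dB, 6.8°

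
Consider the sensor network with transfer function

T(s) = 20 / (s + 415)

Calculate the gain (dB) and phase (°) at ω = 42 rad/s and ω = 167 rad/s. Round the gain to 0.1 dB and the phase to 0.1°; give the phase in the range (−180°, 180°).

At s = jω = j42:
pole (s+415): 415 + j42 → |·| = √(415²+42²) = √173989 ≈ 417.12, ∠ = arctan(42/415) ≈ 5.78°
|T| = 20 / 417.12 ≈ 0.047948
Gain = 20 log₁₀(0.047948) ≈ -26.38 dB
∠T = 0.00° − 5.78° = -5.78°

At s = jω = j167:
pole (s+415): 415 + j167 → |·| = √(415²+167²) = √200114 ≈ 447.34, ∠ = arctan(167/415) ≈ 21.92°
|T| = 20 / 447.34 ≈ 0.044709
Gain = 20 log₁₀(0.044709) ≈ -26.99 dB
∠T = 0.00° − 21.92° = -21.92°

ω = 42: -26.4 dB, -5.8°; ω = 167: -27.0 dB, -21.9°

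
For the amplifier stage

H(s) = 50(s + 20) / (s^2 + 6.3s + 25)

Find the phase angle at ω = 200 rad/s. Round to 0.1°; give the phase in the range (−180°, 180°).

-93.9°

At s = jω = j200:
zero (s+20): 20 + j200 → |·| = √(20²+200²) = √40400 ≈ 201, ∠ = arctan(200/20) ≈ 84.29°
quadratic: (j200)² + 6.3·j200 + 25 = -39975 + j1260 → |·| ≈ 39995, ∠ ≈ 178.19°
∠H = 84.29° − 178.19° = -93.90°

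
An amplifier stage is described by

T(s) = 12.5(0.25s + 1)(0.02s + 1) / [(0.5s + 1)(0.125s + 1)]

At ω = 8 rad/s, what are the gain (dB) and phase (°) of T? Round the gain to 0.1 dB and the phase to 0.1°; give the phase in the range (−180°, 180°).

13.7 dB, -48.4°

At ω = 8 rad/s:
zero (1 + j8·0.25) = 1 + j2 → |·| ≈ 2.2361, ∠ ≈ 63.43°
zero (1 + j8·0.02) = 1 + j0.16 → |·| ≈ 1.0127, ∠ ≈ 9.09°
pole (1 + j8·0.5) = 1 + j4 → |·| ≈ 4.1231, ∠ ≈ 75.96°
pole (1 + j8·0.125) = 1 + j1 → |·| ≈ 1.4142, ∠ ≈ 45.00°
|T| = 12.5 · 2.2361 · 1.0127 / (4.1231 · 1.4142) ≈ 4.8545
Gain = 20 log₁₀(4.8545) ≈ 13.72 dB
∠T = (63.43° + 9.09°) − (75.96° + 45.00°) = -48.44°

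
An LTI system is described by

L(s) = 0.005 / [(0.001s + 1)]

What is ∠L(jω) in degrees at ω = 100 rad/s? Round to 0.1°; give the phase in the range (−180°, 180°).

At ω = 100 rad/s:
pole (1 + j100·0.001) = 1 + j0.1 → |·| ≈ 1.005, ∠ ≈ 5.71°
∠L = (0°) − (5.71°) = -5.71°

-5.7°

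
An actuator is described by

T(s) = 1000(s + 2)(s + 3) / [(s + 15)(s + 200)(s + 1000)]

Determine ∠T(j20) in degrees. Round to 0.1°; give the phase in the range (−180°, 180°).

At s = jω = j20:
zero (s+2): 2 + j20 → |·| = √(2²+20²) = √404 ≈ 20.1, ∠ = arctan(20/2) ≈ 84.29°
zero (s+3): 3 + j20 → |·| = √(3²+20²) = √409 ≈ 20.224, ∠ = arctan(20/3) ≈ 81.47°
pole (s+15): 15 + j20 → |·| = √(15²+20²) = √625 ≈ 25, ∠ = arctan(20/15) ≈ 53.13°
pole (s+200): 200 + j20 → |·| = √(200²+20²) = √40400 ≈ 201, ∠ = arctan(20/200) ≈ 5.71°
pole (s+1000): 1000 + j20 → |·| = √(1000²+20²) = √1000400 ≈ 1000.2, ∠ = arctan(20/1000) ≈ 1.15°
∠T = 165.76° − 59.99° = 105.77°

105.8°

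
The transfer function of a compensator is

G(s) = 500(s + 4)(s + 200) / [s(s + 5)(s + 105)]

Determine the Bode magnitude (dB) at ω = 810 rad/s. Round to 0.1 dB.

At s = jω = j810:
zero (s+4): 4 + j810 → |·| = √(4²+810²) = √656116 ≈ 810.01, ∠ = arctan(810/4) ≈ 89.72°
zero (s+200): 200 + j810 → |·| = √(200²+810²) = √696100 ≈ 834.33, ∠ = arctan(810/200) ≈ 76.13°
pole (s+5): 5 + j810 → |·| = √(5²+810²) = √656125 ≈ 810.02, ∠ = arctan(810/5) ≈ 89.65°
pole (s+105): 105 + j810 → |·| = √(105²+810²) = √667125 ≈ 816.78, ∠ = arctan(810/105) ≈ 82.61°
pole at origin: |s| = 810, ∠ = 90.00° (in denominator)
|G| = 500 · 6.7582e+05 / 5.359e+08 ≈ 0.63055
Gain = 20 log₁₀(0.63055) ≈ -4.01 dB

-4.0 dB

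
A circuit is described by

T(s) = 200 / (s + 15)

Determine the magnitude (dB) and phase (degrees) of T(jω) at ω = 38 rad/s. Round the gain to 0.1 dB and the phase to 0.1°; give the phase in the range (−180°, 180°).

13.8 dB, -68.5°

At s = jω = j38:
pole (s+15): 15 + j38 → |·| = √(15²+38²) = √1669 ≈ 40.853, ∠ = arctan(38/15) ≈ 68.46°
|T| = 200 / 40.853 ≈ 4.8956
Gain = 20 log₁₀(4.8956) ≈ 13.80 dB
∠T = 0.00° − 68.46° = -68.46°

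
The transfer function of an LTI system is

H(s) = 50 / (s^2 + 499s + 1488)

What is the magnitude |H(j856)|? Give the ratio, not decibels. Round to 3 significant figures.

5.90e-05

Substitute s = j856:
Numerator: 50 = 50 + j0
Denominator: (j856)^2 + 499(j856) + 1488 = -731248 + j427144
|N| = √(50² + 0²) ≈ 50, ∠N ≈ 0.00°
|D| = √(731248² + 427144²) ≈ 8.4686e+05, ∠D ≈ 149.71°
|H| = 50 / 8.4686e+05 ≈ 5.9042e-05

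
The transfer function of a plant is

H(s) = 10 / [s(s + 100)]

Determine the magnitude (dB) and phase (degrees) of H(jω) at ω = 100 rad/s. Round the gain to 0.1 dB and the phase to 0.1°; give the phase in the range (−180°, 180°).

At s = jω = j100:
pole (s+100): 100 + j100 → |·| = √(100²+100²) = √20000 ≈ 141.42, ∠ = arctan(100/100) ≈ 45.00°
pole at origin: |s| = 100, ∠ = 90.00° (in denominator)
|H| = 10 / 14142 ≈ 0.00070711
Gain = 20 log₁₀(0.00070711) ≈ -63.01 dB
∠H = 0.00° − 135.00° = -135.00°

-63.0 dB, -135.0°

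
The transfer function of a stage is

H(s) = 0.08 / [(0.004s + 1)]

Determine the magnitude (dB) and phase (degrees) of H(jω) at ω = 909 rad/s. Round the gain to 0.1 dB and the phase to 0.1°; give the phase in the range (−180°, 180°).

At ω = 909 rad/s:
pole (1 + j909·0.004) = 1 + j3.636 → |·| ≈ 3.771, ∠ ≈ 74.62°
|H| = 0.08 · 1 / (3.771) ≈ 0.021215
Gain = 20 log₁₀(0.021215) ≈ -33.47 dB
∠H = (0°) − (74.62°) = -74.62°

-33.5 dB, -74.6°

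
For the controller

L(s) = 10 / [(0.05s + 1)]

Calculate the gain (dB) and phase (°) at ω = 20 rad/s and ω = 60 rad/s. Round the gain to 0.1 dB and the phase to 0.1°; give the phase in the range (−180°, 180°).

At ω = 20 rad/s:
pole (1 + j20·0.05) = 1 + j1 → |·| ≈ 1.4142, ∠ ≈ 45.00°
|L| = 10 · 1 / (1.4142) ≈ 7.0711
Gain = 20 log₁₀(7.0711) ≈ 16.99 dB
∠L = (0°) − (45.00°) = -45.00°

At ω = 60 rad/s:
pole (1 + j60·0.05) = 1 + j3 → |·| ≈ 3.1623, ∠ ≈ 71.57°
|L| = 10 · 1 / (3.1623) ≈ 3.1623
Gain = 20 log₁₀(3.1623) ≈ 10.00 dB
∠L = (0°) − (71.57°) = -71.57°

ω = 20: 17.0 dB, -45.0°; ω = 60: 10.0 dB, -71.6°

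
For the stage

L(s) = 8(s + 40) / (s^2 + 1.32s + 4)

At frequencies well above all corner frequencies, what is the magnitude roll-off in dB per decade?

-20 dB/decade

Each pole contributes −20 dB/decade at high frequency; each zero contributes +20 dB/decade.
Net: 1 zero(s) − 2 pole(s) → -20 dB/decade.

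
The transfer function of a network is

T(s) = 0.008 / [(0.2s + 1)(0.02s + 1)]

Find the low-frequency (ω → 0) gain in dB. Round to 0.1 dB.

T(0) = 0.008 · 1 / 1 = 0.008
20 log₁₀(0.008) ≈ -41.94 dB

-41.9 dB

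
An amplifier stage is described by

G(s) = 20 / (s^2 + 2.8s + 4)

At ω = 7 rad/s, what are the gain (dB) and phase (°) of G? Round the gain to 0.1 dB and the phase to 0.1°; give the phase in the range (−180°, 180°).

-7.8 dB, -156.5°

At s = jω = j7:
quadratic: (j7)² + 2.8·j7 + 4 = -45 + j19.6 → |·| ≈ 49.083, ∠ ≈ 156.46°
|G| = 20 / 49.083 ≈ 0.40747
Gain = 20 log₁₀(0.40747) ≈ -7.80 dB
∠G = 0.00° − 156.46° = -156.46°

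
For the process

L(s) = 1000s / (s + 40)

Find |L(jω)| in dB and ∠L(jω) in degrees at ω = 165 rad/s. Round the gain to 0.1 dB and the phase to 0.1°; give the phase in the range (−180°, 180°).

59.8 dB, 13.6°

At s = jω = j165:
zero at origin: s = j165 → |·| = 165, ∠ = 90.00°
pole (s+40): 40 + j165 → |·| = √(40²+165²) = √28825 ≈ 169.78, ∠ = arctan(165/40) ≈ 76.37°
|L| = 1000 · 165 / 169.78 ≈ 971.85
Gain = 20 log₁₀(971.85) ≈ 59.75 dB
∠L = 90.00° − 76.37° = 13.63°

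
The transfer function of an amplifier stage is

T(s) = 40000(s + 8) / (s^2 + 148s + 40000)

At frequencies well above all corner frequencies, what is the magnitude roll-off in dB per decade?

Each pole contributes −20 dB/decade at high frequency; each zero contributes +20 dB/decade.
Net: 1 zero(s) − 2 pole(s) → -20 dB/decade.

-20 dB/decade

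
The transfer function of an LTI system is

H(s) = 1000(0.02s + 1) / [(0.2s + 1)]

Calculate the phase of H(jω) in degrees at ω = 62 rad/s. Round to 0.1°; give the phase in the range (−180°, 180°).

At ω = 62 rad/s:
zero (1 + j62·0.02) = 1 + j1.24 → |·| ≈ 1.593, ∠ ≈ 51.12°
pole (1 + j62·0.2) = 1 + j12.4 → |·| ≈ 12.44, ∠ ≈ 85.39°
∠H = (51.12°) − (85.39°) = -34.27°

-34.3°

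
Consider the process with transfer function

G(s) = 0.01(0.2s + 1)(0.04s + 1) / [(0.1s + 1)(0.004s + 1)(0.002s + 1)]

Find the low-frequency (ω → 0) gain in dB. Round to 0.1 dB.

-40.0 dB

G(0) = 0.01 · 1 / 1 = 0.01
20 log₁₀(0.01) ≈ -40.00 dB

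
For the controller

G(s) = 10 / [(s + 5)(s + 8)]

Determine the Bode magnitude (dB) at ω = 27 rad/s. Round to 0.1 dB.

-37.8 dB

At s = jω = j27:
pole (s+5): 5 + j27 → |·| = √(5²+27²) = √754 ≈ 27.459, ∠ = arctan(27/5) ≈ 79.51°
pole (s+8): 8 + j27 → |·| = √(8²+27²) = √793 ≈ 28.16, ∠ = arctan(27/8) ≈ 73.50°
|G| = 10 / 773.25 ≈ 0.012932
Gain = 20 log₁₀(0.012932) ≈ -37.77 dB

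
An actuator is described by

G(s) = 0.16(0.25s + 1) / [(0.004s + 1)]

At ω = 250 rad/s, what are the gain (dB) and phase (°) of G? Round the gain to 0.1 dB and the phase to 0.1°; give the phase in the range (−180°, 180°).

At ω = 250 rad/s:
zero (1 + j250·0.25) = 1 + j62.5 → |·| ≈ 62.508, ∠ ≈ 89.08°
pole (1 + j250·0.004) = 1 + j1 → |·| ≈ 1.4142, ∠ ≈ 45.00°
|G| = 0.16 · 62.508 / (1.4142) ≈ 7.072
Gain = 20 log₁₀(7.072) ≈ 16.99 dB
∠G = (89.08°) − (45.00°) = 44.08°

17.0 dB, 44.1°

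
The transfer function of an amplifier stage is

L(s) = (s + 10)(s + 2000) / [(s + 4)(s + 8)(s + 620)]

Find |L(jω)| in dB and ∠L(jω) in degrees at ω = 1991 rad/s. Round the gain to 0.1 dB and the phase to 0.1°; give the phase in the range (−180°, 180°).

At s = jω = j1991:
zero (s+10): 10 + j1991 → |·| = √(10²+1991²) = √3964181 ≈ 1991, ∠ = arctan(1991/10) ≈ 89.71°
zero (s+2000): 2000 + j1991 → |·| = √(2000²+1991²) = √7964081 ≈ 2822.1, ∠ = arctan(1991/2000) ≈ 44.87°
pole (s+4): 4 + j1991 → |·| = √(4²+1991²) = √3964097 ≈ 1991, ∠ = arctan(1991/4) ≈ 89.88°
pole (s+8): 8 + j1991 → |·| = √(8²+1991²) = √3964145 ≈ 1991, ∠ = arctan(1991/8) ≈ 89.77°
pole (s+620): 620 + j1991 → |·| = √(620²+1991²) = √4348481 ≈ 2085.3, ∠ = arctan(1991/620) ≈ 72.70°
|L| = 1 · 5.6188e+06 / 8.2663e+09 ≈ 0.00067972
Gain = 20 log₁₀(0.00067972) ≈ -63.35 dB
∠L = 134.58° − 252.35° = -117.77°

-63.4 dB, -117.8°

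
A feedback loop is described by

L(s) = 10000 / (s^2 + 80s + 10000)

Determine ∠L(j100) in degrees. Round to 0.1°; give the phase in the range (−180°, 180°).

-90.0°

At s = jω = j100:
quadratic: (j100)² + 80·j100 + 10000 = 0 + j8000 → |·| ≈ 8000, ∠ ≈ 90.00°
∠L = 0.00° − 90.00° = -90.00°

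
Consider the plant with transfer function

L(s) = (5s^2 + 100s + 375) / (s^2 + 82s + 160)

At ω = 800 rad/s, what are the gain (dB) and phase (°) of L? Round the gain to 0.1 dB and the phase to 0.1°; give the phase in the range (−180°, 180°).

13.9 dB, 4.4°

Substitute s = j800:
Numerator: 5(j800)^2 + 100(j800) + 375 = -3199625 + j80000
Denominator: (j800)^2 + 82(j800) + 160 = -639840 + j65600
|N| = √(3199625² + 80000²) ≈ 3.2006e+06, ∠N ≈ 178.57°
|D| = √(639840² + 65600²) ≈ 6.4319e+05, ∠D ≈ 174.15°
|L| = 3.2006e+06 / 6.4319e+05 ≈ 4.9761
Gain = 20 log₁₀(4.9761) ≈ 13.94 dB
∠L = 178.57° − 174.15° = 4.42°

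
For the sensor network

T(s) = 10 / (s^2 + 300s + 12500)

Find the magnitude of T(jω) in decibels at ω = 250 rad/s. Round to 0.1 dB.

-79.1 dB

Substitute s = j250:
Numerator: 10 = 10 + j0
Denominator: (j250)^2 + 300(j250) + 12500 = -50000 + j75000
|N| = √(10² + 0²) ≈ 10, ∠N ≈ 0.00°
|D| = √(50000² + 75000²) ≈ 90139, ∠D ≈ 123.69°
|T| = 10 / 90139 ≈ 0.00011094
Gain = 20 log₁₀(0.00011094) ≈ -79.10 dB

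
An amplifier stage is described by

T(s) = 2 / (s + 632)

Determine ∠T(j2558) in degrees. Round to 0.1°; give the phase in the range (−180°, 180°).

-76.1°

At s = jω = j2558:
pole (s+632): 632 + j2558 → |·| = √(632²+2558²) = √6942788 ≈ 2634.9, ∠ = arctan(2558/632) ≈ 76.12°
∠T = 0.00° − 76.12° = -76.12°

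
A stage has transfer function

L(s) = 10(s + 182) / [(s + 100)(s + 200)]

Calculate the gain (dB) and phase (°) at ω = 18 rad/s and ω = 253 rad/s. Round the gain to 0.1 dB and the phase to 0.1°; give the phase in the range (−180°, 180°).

At s = jω = j18:
zero (s+182): 182 + j18 → |·| = √(182²+18²) = √33448 ≈ 182.89, ∠ = arctan(18/182) ≈ 5.65°
pole (s+100): 100 + j18 → |·| = √(100²+18²) = √10324 ≈ 101.61, ∠ = arctan(18/100) ≈ 10.20°
pole (s+200): 200 + j18 → |·| = √(200²+18²) = √40324 ≈ 200.81, ∠ = arctan(18/200) ≈ 5.14°
|L| = 10 · 182.89 / 20404 ≈ 0.089634
Gain = 20 log₁₀(0.089634) ≈ -20.95 dB
∠L = 5.65° − 15.34° = -9.69°

At s = jω = j253:
zero (s+182): 182 + j253 → |·| = √(182²+253²) = √97133 ≈ 311.66, ∠ = arctan(253/182) ≈ 54.27°
pole (s+100): 100 + j253 → |·| = √(100²+253²) = √74009 ≈ 272.05, ∠ = arctan(253/100) ≈ 68.43°
pole (s+200): 200 + j253 → |·| = √(200²+253²) = √104009 ≈ 322.5, ∠ = arctan(253/200) ≈ 51.67°
|L| = 10 · 311.66 / 87736 ≈ 0.035522
Gain = 20 log₁₀(0.035522) ≈ -28.99 dB
∠L = 54.27° − 120.10° = -65.83°

ω = 18: -21.0 dB, -9.7°; ω = 253: -29.0 dB, -65.8°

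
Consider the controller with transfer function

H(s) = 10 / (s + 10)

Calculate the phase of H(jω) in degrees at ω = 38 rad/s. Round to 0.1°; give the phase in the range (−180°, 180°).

At s = jω = j38:
pole (s+10): 10 + j38 → |·| = √(10²+38²) = √1544 ≈ 39.294, ∠ = arctan(38/10) ≈ 75.26°
∠H = 0.00° − 75.26° = -75.26°

-75.3°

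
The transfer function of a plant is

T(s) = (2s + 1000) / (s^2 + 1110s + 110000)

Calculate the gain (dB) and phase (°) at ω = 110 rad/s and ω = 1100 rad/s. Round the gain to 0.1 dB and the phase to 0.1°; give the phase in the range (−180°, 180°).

ω = 110: -43.7 dB, -38.9°; ω = 1100: -56.7 dB, -66.5°

Substitute s = j110:
Numerator: 2(j110) + 1000 = 1000 + j220
Denominator: (j110)^2 + 1110(j110) + 110000 = 97900 + j122100
|N| = √(1000² + 220²) ≈ 1023.9, ∠N ≈ 12.41°
|D| = √(97900² + 122100²) ≈ 1.565e+05, ∠D ≈ 51.28°
|T| = 1023.9 / 1.565e+05 ≈ 0.0065425
Gain = 20 log₁₀(0.0065425) ≈ -43.69 dB
∠T = 12.41° − 51.28° = -38.87°

Substitute s = j1100:
Numerator: 2(j1100) + 1000 = 1000 + j2200
Denominator: (j1100)^2 + 1110(j1100) + 110000 = -1100000 + j1221000
|N| = √(1000² + 2200²) ≈ 2416.6, ∠N ≈ 65.56°
|D| = √(1100000² + 1221000²) ≈ 1.6434e+06, ∠D ≈ 132.02°
|T| = 2416.6 / 1.6434e+06 ≈ 0.0014705
Gain = 20 log₁₀(0.0014705) ≈ -56.65 dB
∠T = 65.56° − 132.02° = -66.46°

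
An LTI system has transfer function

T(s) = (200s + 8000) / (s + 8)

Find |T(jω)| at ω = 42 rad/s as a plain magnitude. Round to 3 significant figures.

271

Substitute s = j42:
Numerator: 200(j42) + 8000 = 8000 + j8400
Denominator: (j42) + 8 = 8 + j42
|N| = √(8000² + 8400²) ≈ 11600, ∠N ≈ 46.40°
|D| = √(8² + 42²) ≈ 42.755, ∠D ≈ 79.22°
|T| = 11600 / 42.755 ≈ 271.31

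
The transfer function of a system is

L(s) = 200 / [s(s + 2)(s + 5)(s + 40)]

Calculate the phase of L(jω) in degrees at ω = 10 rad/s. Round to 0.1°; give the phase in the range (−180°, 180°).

113.8°

At s = jω = j10:
pole (s+2): 2 + j10 → |·| = √(2²+10²) = √104 ≈ 10.198, ∠ = arctan(10/2) ≈ 78.69°
pole (s+5): 5 + j10 → |·| = √(5²+10²) = √125 ≈ 11.18, ∠ = arctan(10/5) ≈ 63.43°
pole (s+40): 40 + j10 → |·| = √(40²+10²) = √1700 ≈ 41.231, ∠ = arctan(10/40) ≈ 14.04°
pole at origin: |s| = 10, ∠ = 90.00° (in denominator)
∠L = 0.00° − 246.16° = -246.16° ≡ 113.84° (principal value)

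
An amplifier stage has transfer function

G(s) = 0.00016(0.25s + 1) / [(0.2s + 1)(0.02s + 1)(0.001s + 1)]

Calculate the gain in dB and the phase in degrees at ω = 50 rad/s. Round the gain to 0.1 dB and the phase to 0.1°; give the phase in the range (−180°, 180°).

At ω = 50 rad/s:
zero (1 + j50·0.25) = 1 + j12.5 → |·| ≈ 12.54, ∠ ≈ 85.43°
pole (1 + j50·0.2) = 1 + j10 → |·| ≈ 10.05, ∠ ≈ 84.29°
pole (1 + j50·0.02) = 1 + j1 → |·| ≈ 1.4142, ∠ ≈ 45.00°
pole (1 + j50·0.001) = 1 + j0.05 → |·| ≈ 1.0012, ∠ ≈ 2.86°
|G| = 0.00016 · 12.54 / (10.05 · 1.4142 · 1.0012) ≈ 0.000141
Gain = 20 log₁₀(0.000141) ≈ -77.02 dB
∠G = (85.43°) − (84.29° + 45.00° + 2.86°) = -46.72°

-77.0 dB, -46.7°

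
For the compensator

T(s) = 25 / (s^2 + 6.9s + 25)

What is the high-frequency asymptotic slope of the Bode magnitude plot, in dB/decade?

-40 dB/decade

Each pole contributes −20 dB/decade at high frequency; each zero contributes +20 dB/decade.
Net: 0 zero(s) − 2 pole(s) → -40 dB/decade.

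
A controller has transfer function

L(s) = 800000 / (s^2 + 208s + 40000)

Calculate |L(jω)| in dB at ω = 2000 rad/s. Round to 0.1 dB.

At s = jω = j2000:
quadratic: (j2000)² + 208·j2000 + 40000 = -3960000 + j416000 → |·| ≈ 3.9818e+06, ∠ ≈ 174.00°
|L| = 800000 / 3.9818e+06 ≈ 0.20091
Gain = 20 log₁₀(0.20091) ≈ -13.94 dB

-13.9 dB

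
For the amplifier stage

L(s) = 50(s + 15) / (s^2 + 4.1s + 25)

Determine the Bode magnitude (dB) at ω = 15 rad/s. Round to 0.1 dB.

At s = jω = j15:
zero (s+15): 15 + j15 → |·| = √(15²+15²) = √450 ≈ 21.213, ∠ = arctan(15/15) ≈ 45.00°
quadratic: (j15)² + 4.1·j15 + 25 = -200 + j61.5 → |·| ≈ 209.24, ∠ ≈ 162.91°
|L| = 50 · 21.213 / 209.24 ≈ 5.0691
Gain = 20 log₁₀(5.0691) ≈ 14.10 dB

14.1 dB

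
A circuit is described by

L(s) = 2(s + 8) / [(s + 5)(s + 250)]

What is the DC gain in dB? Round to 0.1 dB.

L(0) = 2·8 / (5·250) = 0.0128
20 log₁₀(0.0128) ≈ -37.86 dB

-37.9 dB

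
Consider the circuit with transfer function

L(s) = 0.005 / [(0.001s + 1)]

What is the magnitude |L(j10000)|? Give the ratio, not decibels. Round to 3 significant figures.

At ω = 10000 rad/s:
pole (1 + j10000·0.001) = 1 + j10 → |·| ≈ 10.05, ∠ ≈ 84.29°
|L| = 0.005 · 1 / (10.05) ≈ 0.00049751

0.000498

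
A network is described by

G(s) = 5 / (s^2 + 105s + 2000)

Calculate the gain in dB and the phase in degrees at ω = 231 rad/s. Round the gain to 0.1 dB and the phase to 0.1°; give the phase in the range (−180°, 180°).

-81.1 dB, -154.7°

Substitute s = j231:
Numerator: 5 = 5 + j0
Denominator: (j231)^2 + 105(j231) + 2000 = -51361 + j24255
|N| = √(5² + 0²) ≈ 5, ∠N ≈ 0.00°
|D| = √(51361² + 24255²) ≈ 56800, ∠D ≈ 154.72°
|G| = 5 / 56800 ≈ 8.8028e-05
Gain = 20 log₁₀(8.8028e-05) ≈ -81.11 dB
∠G = 0.00° − 154.72° = -154.72°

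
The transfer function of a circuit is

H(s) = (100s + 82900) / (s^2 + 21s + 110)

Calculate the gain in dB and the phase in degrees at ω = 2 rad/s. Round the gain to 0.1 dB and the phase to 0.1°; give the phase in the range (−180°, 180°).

57.2 dB, -21.5°

Substitute s = j2:
Numerator: 100(j2) + 82900 = 82900 + j200
Denominator: (j2)^2 + 21(j2) + 110 = 106 + j42
|N| = √(82900² + 200²) ≈ 82900, ∠N ≈ 0.14°
|D| = √(106² + 42²) ≈ 114.02, ∠D ≈ 21.61°
|H| = 82900 / 114.02 ≈ 727.07
Gain = 20 log₁₀(727.07) ≈ 57.23 dB
∠H = 0.14° − 21.61° = -21.47°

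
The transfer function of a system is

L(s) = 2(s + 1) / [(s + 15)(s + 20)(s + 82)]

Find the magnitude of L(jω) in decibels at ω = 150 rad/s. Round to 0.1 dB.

At s = jω = j150:
zero (s+1): 1 + j150 → |·| = √(1²+150²) = √22501 ≈ 150, ∠ = arctan(150/1) ≈ 89.62°
pole (s+15): 15 + j150 → |·| = √(15²+150²) = √22725 ≈ 150.75, ∠ = arctan(150/15) ≈ 84.29°
pole (s+20): 20 + j150 → |·| = √(20²+150²) = √22900 ≈ 151.33, ∠ = arctan(150/20) ≈ 82.41°
pole (s+82): 82 + j150 → |·| = √(82²+150²) = √29224 ≈ 170.95, ∠ = arctan(150/82) ≈ 61.34°
|L| = 2 · 150 / 3.8999e+06 ≈ 7.6925e-05
Gain = 20 log₁₀(7.6925e-05) ≈ -82.28 dB

-82.3 dB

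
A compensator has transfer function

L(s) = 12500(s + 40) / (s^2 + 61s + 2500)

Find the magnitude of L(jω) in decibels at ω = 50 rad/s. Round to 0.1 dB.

At s = jω = j50:
zero (s+40): 40 + j50 → |·| = √(40²+50²) = √4100 ≈ 64.031, ∠ = arctan(50/40) ≈ 51.34°
quadratic: (j50)² + 61·j50 + 2500 = 0 + j3050 → |·| ≈ 3050, ∠ ≈ 90.00°
|L| = 12500 · 64.031 / 3050 ≈ 262.42
Gain = 20 log₁₀(262.42) ≈ 48.38 dB

48.4 dB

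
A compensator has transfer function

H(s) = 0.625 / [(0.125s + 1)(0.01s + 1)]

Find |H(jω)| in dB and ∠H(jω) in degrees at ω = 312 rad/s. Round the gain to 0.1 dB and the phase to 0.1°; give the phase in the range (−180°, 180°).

-46.2 dB, -160.8°

At ω = 312 rad/s:
pole (1 + j312·0.125) = 1 + j39 → |·| ≈ 39.013, ∠ ≈ 88.53°
pole (1 + j312·0.01) = 1 + j3.12 → |·| ≈ 3.2763, ∠ ≈ 72.23°
|H| = 0.625 · 1 / (39.013 · 3.2763) ≈ 0.0048898
Gain = 20 log₁₀(0.0048898) ≈ -46.21 dB
∠H = (0°) − (88.53° + 72.23°) = -160.76°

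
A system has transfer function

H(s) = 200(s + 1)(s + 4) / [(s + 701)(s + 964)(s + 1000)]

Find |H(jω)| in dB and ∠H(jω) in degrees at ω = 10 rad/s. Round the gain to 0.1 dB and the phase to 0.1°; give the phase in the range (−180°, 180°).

At s = jω = j10:
zero (s+1): 1 + j10 → |·| = √(1²+10²) = √101 ≈ 10.05, ∠ = arctan(10/1) ≈ 84.29°
zero (s+4): 4 + j10 → |·| = √(4²+10²) = √116 ≈ 10.77, ∠ = arctan(10/4) ≈ 68.20°
pole (s+701): 701 + j10 → |·| = √(701²+10²) = √491501 ≈ 701.07, ∠ = arctan(10/701) ≈ 0.82°
pole (s+964): 964 + j10 → |·| = √(964²+10²) = √929396 ≈ 964.05, ∠ = arctan(10/964) ≈ 0.59°
pole (s+1000): 1000 + j10 → |·| = √(1000²+10²) = √1000100 ≈ 1000, ∠ = arctan(10/1000) ≈ 0.57°
|H| = 200 · 108.24 / 6.7587e+08 ≈ 3.203e-05
Gain = 20 log₁₀(3.203e-05) ≈ -89.89 dB
∠H = 152.49° − 1.98° = 150.51°

-89.9 dB, 150.5°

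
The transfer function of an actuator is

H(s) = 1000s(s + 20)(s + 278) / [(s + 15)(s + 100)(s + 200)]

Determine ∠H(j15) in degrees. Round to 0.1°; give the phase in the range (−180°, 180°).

72.1°

At s = jω = j15:
zero (s+20): 20 + j15 → |·| = √(20²+15²) = √625 ≈ 25, ∠ = arctan(15/20) ≈ 36.87°
zero (s+278): 278 + j15 → |·| = √(278²+15²) = √77509 ≈ 278.4, ∠ = arctan(15/278) ≈ 3.09°
zero at origin: s = j15 → |·| = 15, ∠ = 90.00°
pole (s+15): 15 + j15 → |·| = √(15²+15²) = √450 ≈ 21.213, ∠ = arctan(15/15) ≈ 45.00°
pole (s+100): 100 + j15 → |·| = √(100²+15²) = √10225 ≈ 101.12, ∠ = arctan(15/100) ≈ 8.53°
pole (s+200): 200 + j15 → |·| = √(200²+15²) = √40225 ≈ 200.56, ∠ = arctan(15/200) ≈ 4.29°
∠H = 129.96° − 57.82° = 72.14°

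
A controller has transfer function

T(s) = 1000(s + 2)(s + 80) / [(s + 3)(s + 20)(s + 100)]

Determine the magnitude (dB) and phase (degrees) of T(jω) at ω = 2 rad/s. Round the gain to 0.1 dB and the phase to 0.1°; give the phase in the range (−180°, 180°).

29.9 dB, 5.9°

At s = jω = j2:
zero (s+2): 2 + j2 → |·| = √(2²+2²) = √8 ≈ 2.8284, ∠ = arctan(2/2) ≈ 45.00°
zero (s+80): 80 + j2 → |·| = √(80²+2²) = √6404 ≈ 80.025, ∠ = arctan(2/80) ≈ 1.43°
pole (s+3): 3 + j2 → |·| = √(3²+2²) = √13 ≈ 3.6056, ∠ = arctan(2/3) ≈ 33.69°
pole (s+20): 20 + j2 → |·| = √(20²+2²) = √404 ≈ 20.1, ∠ = arctan(2/20) ≈ 5.71°
pole (s+100): 100 + j2 → |·| = √(100²+2²) = √10004 ≈ 100.02, ∠ = arctan(2/100) ≈ 1.15°
|T| = 1000 · 226.34 / 7248.7 ≈ 31.225
Gain = 20 log₁₀(31.225) ≈ 29.89 dB
∠T = 46.43° − 40.55° = 5.88°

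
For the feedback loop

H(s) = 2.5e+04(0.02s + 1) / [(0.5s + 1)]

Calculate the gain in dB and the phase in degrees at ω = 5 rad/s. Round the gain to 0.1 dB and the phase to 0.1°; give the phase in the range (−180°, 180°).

79.4 dB, -62.5°

At ω = 5 rad/s:
zero (1 + j5·0.02) = 1 + j0.1 → |·| ≈ 1.005, ∠ ≈ 5.71°
pole (1 + j5·0.5) = 1 + j2.5 → |·| ≈ 2.6926, ∠ ≈ 68.20°
|H| = 2.5e+04 · 1.005 / (2.6926) ≈ 9331.1
Gain = 20 log₁₀(9331.1) ≈ 79.40 dB
∠H = (5.71°) − (68.20°) = -62.49°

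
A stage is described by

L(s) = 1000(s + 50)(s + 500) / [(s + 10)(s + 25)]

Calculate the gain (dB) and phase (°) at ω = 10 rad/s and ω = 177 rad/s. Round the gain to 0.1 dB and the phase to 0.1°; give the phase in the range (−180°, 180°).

At s = jω = j10:
zero (s+50): 50 + j10 → |·| = √(50²+10²) = √2600 ≈ 50.99, ∠ = arctan(10/50) ≈ 11.31°
zero (s+500): 500 + j10 → |·| = √(500²+10²) = √250100 ≈ 500.1, ∠ = arctan(10/500) ≈ 1.15°
pole (s+10): 10 + j10 → |·| = √(10²+10²) = √200 ≈ 14.142, ∠ = arctan(10/10) ≈ 45.00°
pole (s+25): 25 + j10 → |·| = √(25²+10²) = √725 ≈ 26.926, ∠ = arctan(10/25) ≈ 21.80°
|L| = 1000 · 25500 / 380.79 ≈ 66966
Gain = 20 log₁₀(66966) ≈ 96.52 dB
∠L = 12.46° − 66.80° = -54.34°

At s = jω = j177:
zero (s+50): 50 + j177 → |·| = √(50²+177²) = √33829 ≈ 183.93, ∠ = arctan(177/50) ≈ 74.23°
zero (s+500): 500 + j177 → |·| = √(500²+177²) = √281329 ≈ 530.4, ∠ = arctan(177/500) ≈ 19.49°
pole (s+10): 10 + j177 → |·| = √(10²+177²) = √31429 ≈ 177.28, ∠ = arctan(177/10) ≈ 86.77°
pole (s+25): 25 + j177 → |·| = √(25²+177²) = √31954 ≈ 178.76, ∠ = arctan(177/25) ≈ 81.96°
|L| = 1000 · 97556 / 31691 ≈ 3078.4
Gain = 20 log₁₀(3078.4) ≈ 69.77 dB
∠L = 93.72° − 168.73° = -75.01°

ω = 10: 96.5 dB, -54.3°; ω = 177: 69.8 dB, -75.0°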